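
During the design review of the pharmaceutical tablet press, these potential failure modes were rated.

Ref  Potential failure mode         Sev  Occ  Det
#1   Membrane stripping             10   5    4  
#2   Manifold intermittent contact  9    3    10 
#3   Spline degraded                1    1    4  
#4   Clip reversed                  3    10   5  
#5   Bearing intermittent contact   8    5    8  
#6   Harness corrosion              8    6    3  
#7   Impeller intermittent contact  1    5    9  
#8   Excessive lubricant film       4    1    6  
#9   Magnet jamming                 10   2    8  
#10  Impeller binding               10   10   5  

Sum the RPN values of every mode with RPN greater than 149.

1600

RPN = Severity × Occurrence × Detection:
  #1: 10 × 5 × 4 = 200
  #2: 9 × 3 × 10 = 270
  #3: 1 × 1 × 4 = 4
  #4: 3 × 10 × 5 = 150
  #5: 8 × 5 × 8 = 320
  #6: 8 × 6 × 3 = 144
  #7: 1 × 5 × 9 = 45
  #8: 4 × 1 × 6 = 24
  #9: 10 × 2 × 8 = 160
  #10: 10 × 10 × 5 = 500
RPN > 149: #1 (200), #2 (270), #4 (150), #5 (320), #9 (160), #10 (500).
Sum: 200 + 270 + 150 + 320 + 160 + 500 = 1600.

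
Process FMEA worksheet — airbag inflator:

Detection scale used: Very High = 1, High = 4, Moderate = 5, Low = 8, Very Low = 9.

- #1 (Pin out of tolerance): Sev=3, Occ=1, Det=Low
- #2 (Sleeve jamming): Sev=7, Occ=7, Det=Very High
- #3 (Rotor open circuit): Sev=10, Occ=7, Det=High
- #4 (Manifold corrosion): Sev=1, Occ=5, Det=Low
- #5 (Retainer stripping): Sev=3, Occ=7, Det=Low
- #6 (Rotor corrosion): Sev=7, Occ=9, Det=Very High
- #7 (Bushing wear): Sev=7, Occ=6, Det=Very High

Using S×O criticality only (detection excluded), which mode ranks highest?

#3

Criticality = Severity × Occurrence:
  #1: 3 × 1 = 3
  #2: 7 × 7 = 49
  #3: 10 × 7 = 70
  #4: 1 × 5 = 5
  #5: 3 × 7 = 21
  #6: 7 × 9 = 63
  #7: 7 × 6 = 42
Highest criticality is 70 → #3.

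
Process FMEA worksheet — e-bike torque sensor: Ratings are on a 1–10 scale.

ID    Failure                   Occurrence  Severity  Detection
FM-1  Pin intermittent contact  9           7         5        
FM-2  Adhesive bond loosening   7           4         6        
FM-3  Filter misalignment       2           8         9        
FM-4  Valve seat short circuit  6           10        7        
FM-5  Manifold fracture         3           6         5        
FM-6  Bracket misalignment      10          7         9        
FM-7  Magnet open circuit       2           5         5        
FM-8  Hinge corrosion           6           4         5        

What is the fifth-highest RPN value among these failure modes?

RPN = Severity × Occurrence × Detection:
  FM-1: 7 × 9 × 5 = 315
  FM-2: 4 × 7 × 6 = 168
  FM-3: 8 × 2 × 9 = 144
  FM-4: 10 × 6 × 7 = 420
  FM-5: 6 × 3 × 5 = 90
  FM-6: 7 × 10 × 9 = 630
  FM-7: 5 × 2 × 5 = 50
  FM-8: 4 × 6 × 5 = 120
Sorted descending: 630, 420, 315, 168, 144, 120, 90, 50.
The fifth-highest RPN is 144 (FM-3).

144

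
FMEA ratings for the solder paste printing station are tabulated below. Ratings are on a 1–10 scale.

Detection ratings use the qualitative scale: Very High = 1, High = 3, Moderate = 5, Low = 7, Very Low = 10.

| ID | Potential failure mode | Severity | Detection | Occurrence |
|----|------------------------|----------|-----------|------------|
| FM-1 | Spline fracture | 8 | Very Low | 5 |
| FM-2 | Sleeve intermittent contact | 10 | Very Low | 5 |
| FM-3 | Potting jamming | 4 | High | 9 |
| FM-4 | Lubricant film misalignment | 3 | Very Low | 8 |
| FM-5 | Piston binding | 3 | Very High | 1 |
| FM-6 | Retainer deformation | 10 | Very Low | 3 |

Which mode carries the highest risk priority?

RPN = Severity × Occurrence × Detection:
  FM-1: 8 × 5 × 10 = 400
  FM-2: 10 × 5 × 10 = 500
  FM-3: 4 × 9 × 3 = 108
  FM-4: 3 × 8 × 10 = 240
  FM-5: 3 × 1 × 1 = 3
  FM-6: 10 × 3 × 10 = 300
Highest RPN is 500 → FM-2.

FM-2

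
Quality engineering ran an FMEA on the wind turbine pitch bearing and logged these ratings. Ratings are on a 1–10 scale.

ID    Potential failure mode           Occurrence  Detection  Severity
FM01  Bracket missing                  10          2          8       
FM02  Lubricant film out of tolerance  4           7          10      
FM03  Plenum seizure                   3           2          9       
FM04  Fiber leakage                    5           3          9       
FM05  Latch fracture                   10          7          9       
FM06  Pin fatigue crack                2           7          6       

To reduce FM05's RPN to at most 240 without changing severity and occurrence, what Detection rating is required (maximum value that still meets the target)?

FM05: S=9, O=10, D=7 → current RPN = 630.
Fixed product = 90. Need 90 × D ≤ 240, so D ≤ 240/90 = 2.67.
Maximum integer Detection rating = 2 (gives RPN 180; D=3 would give 270 > 240).

2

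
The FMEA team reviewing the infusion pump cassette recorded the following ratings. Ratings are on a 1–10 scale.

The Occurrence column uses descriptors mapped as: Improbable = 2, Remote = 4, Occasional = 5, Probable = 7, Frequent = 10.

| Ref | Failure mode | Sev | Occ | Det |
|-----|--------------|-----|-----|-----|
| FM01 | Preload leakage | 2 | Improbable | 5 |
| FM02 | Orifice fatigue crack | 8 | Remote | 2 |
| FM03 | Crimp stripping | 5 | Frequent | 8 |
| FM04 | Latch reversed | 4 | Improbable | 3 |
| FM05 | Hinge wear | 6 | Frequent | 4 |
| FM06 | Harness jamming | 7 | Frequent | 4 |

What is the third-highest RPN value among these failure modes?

RPN = Severity × Occurrence × Detection:
  FM01: 2 × 2 × 5 = 20
  FM02: 8 × 4 × 2 = 64
  FM03: 5 × 10 × 8 = 400
  FM04: 4 × 2 × 3 = 24
  FM05: 6 × 10 × 4 = 240
  FM06: 7 × 10 × 4 = 280
Sorted descending: 400, 280, 240, 64, 24, 20.
The third-highest RPN is 240 (FM05).

240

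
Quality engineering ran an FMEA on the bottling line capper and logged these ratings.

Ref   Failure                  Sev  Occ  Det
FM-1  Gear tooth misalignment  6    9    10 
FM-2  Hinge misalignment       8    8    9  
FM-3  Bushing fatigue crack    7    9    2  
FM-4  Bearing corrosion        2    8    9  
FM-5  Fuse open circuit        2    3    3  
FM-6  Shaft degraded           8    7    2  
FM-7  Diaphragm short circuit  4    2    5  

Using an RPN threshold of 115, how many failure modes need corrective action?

4

RPN = Severity × Occurrence × Detection:
  FM-1: 6 × 9 × 10 = 540
  FM-2: 8 × 8 × 9 = 576
  FM-3: 7 × 9 × 2 = 126
  FM-4: 2 × 8 × 9 = 144
  FM-5: 2 × 3 × 3 = 18
  FM-6: 8 × 7 × 2 = 112
  FM-7: 4 × 2 × 5 = 40
Modes with RPN ≥ 115: FM-1 (540), FM-2 (576), FM-3 (126), FM-4 (144) → 4.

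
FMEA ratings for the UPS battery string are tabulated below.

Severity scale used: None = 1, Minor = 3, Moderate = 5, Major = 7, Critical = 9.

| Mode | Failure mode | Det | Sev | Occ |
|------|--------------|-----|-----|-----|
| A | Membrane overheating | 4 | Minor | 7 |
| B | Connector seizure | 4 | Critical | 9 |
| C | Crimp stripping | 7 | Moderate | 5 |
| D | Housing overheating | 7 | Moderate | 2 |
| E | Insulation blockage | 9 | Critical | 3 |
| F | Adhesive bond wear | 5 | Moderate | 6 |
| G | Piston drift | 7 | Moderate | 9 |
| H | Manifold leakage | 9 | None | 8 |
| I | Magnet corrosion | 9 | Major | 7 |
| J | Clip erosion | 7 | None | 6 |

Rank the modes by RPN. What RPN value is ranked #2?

RPN = Severity × Occurrence × Detection:
  A: 3 × 7 × 4 = 84
  B: 9 × 9 × 4 = 324
  C: 5 × 5 × 7 = 175
  D: 5 × 2 × 7 = 70
  E: 9 × 3 × 9 = 243
  F: 5 × 6 × 5 = 150
  G: 5 × 9 × 7 = 315
  H: 1 × 8 × 9 = 72
  I: 7 × 7 × 9 = 441
  J: 1 × 6 × 7 = 42
Sorted descending: 441, 324, 315, 243, 175, 150, 84, 72, 70, 42.
The second-highest RPN is 324 (B).

324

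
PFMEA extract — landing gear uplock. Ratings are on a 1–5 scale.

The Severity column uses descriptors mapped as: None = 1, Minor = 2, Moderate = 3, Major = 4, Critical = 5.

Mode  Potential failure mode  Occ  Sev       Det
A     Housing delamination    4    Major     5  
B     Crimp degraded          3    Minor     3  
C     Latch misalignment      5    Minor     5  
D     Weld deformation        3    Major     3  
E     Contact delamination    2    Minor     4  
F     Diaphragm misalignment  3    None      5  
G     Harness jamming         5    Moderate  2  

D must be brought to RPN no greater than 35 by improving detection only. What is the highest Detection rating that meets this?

2

D: S=4, O=3, D=3 → current RPN = 36.
Fixed product = 12. Need 12 × D ≤ 35, so D ≤ 35/12 = 2.92.
Maximum integer Detection rating = 2 (gives RPN 24; D=3 would give 36 > 35).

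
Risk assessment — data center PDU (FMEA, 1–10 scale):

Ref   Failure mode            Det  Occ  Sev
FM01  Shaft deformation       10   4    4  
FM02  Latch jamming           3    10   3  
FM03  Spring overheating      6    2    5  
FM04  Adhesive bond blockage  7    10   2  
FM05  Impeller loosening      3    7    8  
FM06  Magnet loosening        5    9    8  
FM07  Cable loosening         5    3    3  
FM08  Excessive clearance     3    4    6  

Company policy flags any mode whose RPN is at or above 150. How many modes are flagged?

3

RPN = Severity × Occurrence × Detection:
  FM01: 4 × 4 × 10 = 160
  FM02: 3 × 10 × 3 = 90
  FM03: 5 × 2 × 6 = 60
  FM04: 2 × 10 × 7 = 140
  FM05: 8 × 7 × 3 = 168
  FM06: 8 × 9 × 5 = 360
  FM07: 3 × 3 × 5 = 45
  FM08: 6 × 4 × 3 = 72
Modes with RPN ≥ 150: FM01 (160), FM05 (168), FM06 (360) → 3.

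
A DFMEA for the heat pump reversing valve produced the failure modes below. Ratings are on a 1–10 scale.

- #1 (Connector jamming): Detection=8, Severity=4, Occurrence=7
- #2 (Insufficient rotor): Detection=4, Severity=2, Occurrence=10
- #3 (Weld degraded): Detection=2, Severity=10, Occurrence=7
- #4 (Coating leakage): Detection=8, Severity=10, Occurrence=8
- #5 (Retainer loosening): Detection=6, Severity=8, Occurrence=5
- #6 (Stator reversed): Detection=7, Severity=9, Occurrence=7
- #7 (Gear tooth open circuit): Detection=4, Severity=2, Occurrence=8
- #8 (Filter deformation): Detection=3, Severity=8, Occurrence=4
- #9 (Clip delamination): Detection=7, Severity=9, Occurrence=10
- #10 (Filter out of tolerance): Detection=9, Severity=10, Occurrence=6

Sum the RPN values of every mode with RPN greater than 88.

2951

RPN = Severity × Occurrence × Detection:
  #1: 4 × 7 × 8 = 224
  #2: 2 × 10 × 4 = 80
  #3: 10 × 7 × 2 = 140
  #4: 10 × 8 × 8 = 640
  #5: 8 × 5 × 6 = 240
  #6: 9 × 7 × 7 = 441
  #7: 2 × 8 × 4 = 64
  #8: 8 × 4 × 3 = 96
  #9: 9 × 10 × 7 = 630
  #10: 10 × 6 × 9 = 540
RPN > 88: #1 (224), #3 (140), #4 (640), #5 (240), #6 (441), #8 (96), #9 (630), #10 (540).
Sum: 224 + 140 + 640 + 240 + 441 + 96 + 630 + 540 = 2951.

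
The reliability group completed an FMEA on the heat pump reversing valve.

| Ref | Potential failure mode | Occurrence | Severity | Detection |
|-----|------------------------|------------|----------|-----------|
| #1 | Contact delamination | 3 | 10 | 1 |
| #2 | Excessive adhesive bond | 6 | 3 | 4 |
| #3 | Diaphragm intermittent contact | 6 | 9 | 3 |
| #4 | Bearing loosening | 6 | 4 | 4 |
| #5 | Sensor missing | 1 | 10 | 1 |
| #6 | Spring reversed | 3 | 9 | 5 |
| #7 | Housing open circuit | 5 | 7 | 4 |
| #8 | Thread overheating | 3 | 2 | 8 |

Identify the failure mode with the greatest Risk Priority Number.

RPN = Severity × Occurrence × Detection:
  #1: 10 × 3 × 1 = 30
  #2: 3 × 6 × 4 = 72
  #3: 9 × 6 × 3 = 162
  #4: 4 × 6 × 4 = 96
  #5: 10 × 1 × 1 = 10
  #6: 9 × 3 × 5 = 135
  #7: 7 × 5 × 4 = 140
  #8: 2 × 3 × 8 = 48
Highest RPN is 162 → #3.

#3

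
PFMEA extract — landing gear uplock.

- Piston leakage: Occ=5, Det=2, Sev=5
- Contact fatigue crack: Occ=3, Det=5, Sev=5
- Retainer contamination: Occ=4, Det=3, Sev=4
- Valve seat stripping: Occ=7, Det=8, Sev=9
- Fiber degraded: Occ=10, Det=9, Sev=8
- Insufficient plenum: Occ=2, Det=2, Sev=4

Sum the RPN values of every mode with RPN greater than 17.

RPN = Severity × Occurrence × Detection:
  Piston leakage: 5 × 5 × 2 = 50
  Contact fatigue crack: 5 × 3 × 5 = 75
  Retainer contamination: 4 × 4 × 3 = 48
  Valve seat stripping: 9 × 7 × 8 = 504
  Fiber degraded: 8 × 10 × 9 = 720
  Insufficient plenum: 4 × 2 × 2 = 16
RPN > 17: Piston leakage (50), Contact fatigue crack (75), Retainer contamination (48), Valve seat stripping (504), Fiber degraded (720).
Sum: 50 + 75 + 48 + 504 + 720 = 1397.

1397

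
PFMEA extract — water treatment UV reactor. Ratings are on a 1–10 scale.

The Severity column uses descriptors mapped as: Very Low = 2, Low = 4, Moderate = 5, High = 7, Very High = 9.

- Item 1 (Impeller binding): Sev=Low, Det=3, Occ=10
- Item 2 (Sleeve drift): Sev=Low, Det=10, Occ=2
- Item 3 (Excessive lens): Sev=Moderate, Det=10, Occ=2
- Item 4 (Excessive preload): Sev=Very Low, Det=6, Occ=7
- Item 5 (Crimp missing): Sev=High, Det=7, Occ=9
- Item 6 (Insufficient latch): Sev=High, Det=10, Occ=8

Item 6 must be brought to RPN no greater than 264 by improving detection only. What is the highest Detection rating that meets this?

4

Item 6: S=7, O=8, D=10 → current RPN = 560.
Fixed product = 56. Need 56 × D ≤ 264, so D ≤ 264/56 = 4.71.
Maximum integer Detection rating = 4 (gives RPN 224; D=5 would give 280 > 264).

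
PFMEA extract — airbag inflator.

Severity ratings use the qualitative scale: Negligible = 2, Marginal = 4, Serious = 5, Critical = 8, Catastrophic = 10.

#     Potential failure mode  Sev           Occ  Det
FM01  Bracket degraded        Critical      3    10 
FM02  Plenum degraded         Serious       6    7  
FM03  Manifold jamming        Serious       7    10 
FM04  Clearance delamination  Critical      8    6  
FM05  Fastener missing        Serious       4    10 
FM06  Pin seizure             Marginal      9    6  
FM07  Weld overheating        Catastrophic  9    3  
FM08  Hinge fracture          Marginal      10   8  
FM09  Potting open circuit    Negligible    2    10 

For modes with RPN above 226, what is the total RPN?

1564

RPN = Severity × Occurrence × Detection:
  FM01: 8 × 3 × 10 = 240
  FM02: 5 × 6 × 7 = 210
  FM03: 5 × 7 × 10 = 350
  FM04: 8 × 8 × 6 = 384
  FM05: 5 × 4 × 10 = 200
  FM06: 4 × 9 × 6 = 216
  FM07: 10 × 9 × 3 = 270
  FM08: 4 × 10 × 8 = 320
  FM09: 2 × 2 × 10 = 40
RPN > 226: FM01 (240), FM03 (350), FM04 (384), FM07 (270), FM08 (320).
Sum: 240 + 350 + 384 + 270 + 320 = 1564.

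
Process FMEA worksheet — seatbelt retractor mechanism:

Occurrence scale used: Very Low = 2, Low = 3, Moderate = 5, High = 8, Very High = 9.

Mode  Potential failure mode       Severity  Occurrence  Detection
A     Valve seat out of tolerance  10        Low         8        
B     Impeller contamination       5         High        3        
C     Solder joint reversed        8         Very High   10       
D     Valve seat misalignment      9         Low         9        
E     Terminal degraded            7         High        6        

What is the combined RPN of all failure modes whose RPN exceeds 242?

RPN = Severity × Occurrence × Detection:
  A: 10 × 3 × 8 = 240
  B: 5 × 8 × 3 = 120
  C: 8 × 9 × 10 = 720
  D: 9 × 3 × 9 = 243
  E: 7 × 8 × 6 = 336
RPN > 242: C (720), D (243), E (336).
Sum: 720 + 243 + 336 = 1299.

1299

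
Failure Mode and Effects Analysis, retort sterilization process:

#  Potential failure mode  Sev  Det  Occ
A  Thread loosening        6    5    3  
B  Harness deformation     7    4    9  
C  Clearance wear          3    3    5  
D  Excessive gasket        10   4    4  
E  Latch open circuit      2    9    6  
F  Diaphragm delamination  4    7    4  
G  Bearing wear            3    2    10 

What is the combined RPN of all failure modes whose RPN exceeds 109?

RPN = Severity × Occurrence × Detection:
  A: 6 × 3 × 5 = 90
  B: 7 × 9 × 4 = 252
  C: 3 × 5 × 3 = 45
  D: 10 × 4 × 4 = 160
  E: 2 × 6 × 9 = 108
  F: 4 × 4 × 7 = 112
  G: 3 × 10 × 2 = 60
RPN > 109: B (252), D (160), F (112).
Sum: 252 + 160 + 112 = 524.

524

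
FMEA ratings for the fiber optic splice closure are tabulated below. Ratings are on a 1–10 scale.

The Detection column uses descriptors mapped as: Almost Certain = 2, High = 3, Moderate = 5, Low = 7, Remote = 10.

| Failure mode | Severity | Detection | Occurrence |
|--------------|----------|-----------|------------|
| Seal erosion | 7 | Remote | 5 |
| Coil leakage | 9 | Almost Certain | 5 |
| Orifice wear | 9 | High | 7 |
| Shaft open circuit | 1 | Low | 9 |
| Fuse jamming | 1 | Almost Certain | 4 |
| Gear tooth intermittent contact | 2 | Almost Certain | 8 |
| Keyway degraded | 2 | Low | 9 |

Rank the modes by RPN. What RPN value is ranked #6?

RPN = Severity × Occurrence × Detection:
  Seal erosion: 7 × 5 × 10 = 350
  Coil leakage: 9 × 5 × 2 = 90
  Orifice wear: 9 × 7 × 3 = 189
  Shaft open circuit: 1 × 9 × 7 = 63
  Fuse jamming: 1 × 4 × 2 = 8
  Gear tooth intermittent contact: 2 × 8 × 2 = 32
  Keyway degraded: 2 × 9 × 7 = 126
Sorted descending: 350, 189, 126, 90, 63, 32, 8.
The sixth-highest RPN is 32 (Gear tooth intermittent contact).

32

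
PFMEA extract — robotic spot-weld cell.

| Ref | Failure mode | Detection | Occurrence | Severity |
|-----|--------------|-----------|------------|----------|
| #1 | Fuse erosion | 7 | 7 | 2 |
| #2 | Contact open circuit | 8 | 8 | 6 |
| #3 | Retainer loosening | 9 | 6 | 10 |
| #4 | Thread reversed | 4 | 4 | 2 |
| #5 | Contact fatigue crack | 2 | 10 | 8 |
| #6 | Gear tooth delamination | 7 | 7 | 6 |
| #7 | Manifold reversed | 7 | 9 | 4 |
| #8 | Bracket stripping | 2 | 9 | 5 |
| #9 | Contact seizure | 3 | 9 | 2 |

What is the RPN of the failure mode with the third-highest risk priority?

294

RPN = Severity × Occurrence × Detection:
  #1: 2 × 7 × 7 = 98
  #2: 6 × 8 × 8 = 384
  #3: 10 × 6 × 9 = 540
  #4: 2 × 4 × 4 = 32
  #5: 8 × 10 × 2 = 160
  #6: 6 × 7 × 7 = 294
  #7: 4 × 9 × 7 = 252
  #8: 5 × 9 × 2 = 90
  #9: 2 × 9 × 3 = 54
Sorted descending: 540, 384, 294, 252, 160, 98, 90, 54, 32.
The third-highest RPN is 294 (#6).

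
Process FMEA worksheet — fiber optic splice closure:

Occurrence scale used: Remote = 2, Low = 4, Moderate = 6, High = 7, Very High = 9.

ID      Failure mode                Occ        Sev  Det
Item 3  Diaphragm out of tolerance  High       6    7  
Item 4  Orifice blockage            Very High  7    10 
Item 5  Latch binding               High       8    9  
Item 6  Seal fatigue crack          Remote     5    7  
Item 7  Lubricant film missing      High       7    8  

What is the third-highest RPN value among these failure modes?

RPN = Severity × Occurrence × Detection:
  Item 3: 6 × 7 × 7 = 294
  Item 4: 7 × 9 × 10 = 630
  Item 5: 8 × 7 × 9 = 504
  Item 6: 5 × 2 × 7 = 70
  Item 7: 7 × 7 × 8 = 392
Sorted descending: 630, 504, 392, 294, 70.
The third-highest RPN is 392 (Item 7).

392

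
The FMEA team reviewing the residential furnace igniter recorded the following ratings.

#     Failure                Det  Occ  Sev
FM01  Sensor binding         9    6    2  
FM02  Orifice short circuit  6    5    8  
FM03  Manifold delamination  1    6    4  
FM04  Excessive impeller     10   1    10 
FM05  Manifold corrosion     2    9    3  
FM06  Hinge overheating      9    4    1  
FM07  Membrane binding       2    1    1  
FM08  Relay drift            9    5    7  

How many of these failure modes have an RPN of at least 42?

5

RPN = Severity × Occurrence × Detection:
  FM01: 2 × 6 × 9 = 108
  FM02: 8 × 5 × 6 = 240
  FM03: 4 × 6 × 1 = 24
  FM04: 10 × 1 × 10 = 100
  FM05: 3 × 9 × 2 = 54
  FM06: 1 × 4 × 9 = 36
  FM07: 1 × 1 × 2 = 2
  FM08: 7 × 5 × 9 = 315
Modes with RPN ≥ 42: FM01 (108), FM02 (240), FM04 (100), FM05 (54), FM08 (315) → 5.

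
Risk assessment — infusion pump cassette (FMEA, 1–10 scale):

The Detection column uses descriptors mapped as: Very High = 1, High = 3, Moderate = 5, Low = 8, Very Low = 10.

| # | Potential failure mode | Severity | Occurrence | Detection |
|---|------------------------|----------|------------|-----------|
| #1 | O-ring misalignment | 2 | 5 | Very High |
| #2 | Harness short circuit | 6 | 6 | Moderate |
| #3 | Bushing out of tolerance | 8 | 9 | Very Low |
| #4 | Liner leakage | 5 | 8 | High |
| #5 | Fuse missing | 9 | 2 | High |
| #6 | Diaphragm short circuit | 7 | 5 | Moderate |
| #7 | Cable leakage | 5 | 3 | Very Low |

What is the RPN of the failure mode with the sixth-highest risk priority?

54

RPN = Severity × Occurrence × Detection:
  #1: 2 × 5 × 1 = 10
  #2: 6 × 6 × 5 = 180
  #3: 8 × 9 × 10 = 720
  #4: 5 × 8 × 3 = 120
  #5: 9 × 2 × 3 = 54
  #6: 7 × 5 × 5 = 175
  #7: 5 × 3 × 10 = 150
Sorted descending: 720, 180, 175, 150, 120, 54, 10.
The sixth-highest RPN is 54 (#5).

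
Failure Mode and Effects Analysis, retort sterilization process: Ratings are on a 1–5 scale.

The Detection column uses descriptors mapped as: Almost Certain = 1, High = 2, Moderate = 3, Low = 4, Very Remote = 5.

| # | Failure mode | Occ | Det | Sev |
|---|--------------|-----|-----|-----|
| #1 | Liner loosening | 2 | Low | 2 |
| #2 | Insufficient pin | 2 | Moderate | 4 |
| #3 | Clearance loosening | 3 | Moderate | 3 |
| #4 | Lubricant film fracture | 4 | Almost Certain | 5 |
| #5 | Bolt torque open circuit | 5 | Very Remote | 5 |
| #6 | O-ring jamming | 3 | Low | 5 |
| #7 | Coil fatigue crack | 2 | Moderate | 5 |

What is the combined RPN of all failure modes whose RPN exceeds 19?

RPN = Severity × Occurrence × Detection:
  #1: 2 × 2 × 4 = 16
  #2: 4 × 2 × 3 = 24
  #3: 3 × 3 × 3 = 27
  #4: 5 × 4 × 1 = 20
  #5: 5 × 5 × 5 = 125
  #6: 5 × 3 × 4 = 60
  #7: 5 × 2 × 3 = 30
RPN > 19: #2 (24), #3 (27), #4 (20), #5 (125), #6 (60), #7 (30).
Sum: 24 + 27 + 20 + 125 + 60 + 30 = 286.

286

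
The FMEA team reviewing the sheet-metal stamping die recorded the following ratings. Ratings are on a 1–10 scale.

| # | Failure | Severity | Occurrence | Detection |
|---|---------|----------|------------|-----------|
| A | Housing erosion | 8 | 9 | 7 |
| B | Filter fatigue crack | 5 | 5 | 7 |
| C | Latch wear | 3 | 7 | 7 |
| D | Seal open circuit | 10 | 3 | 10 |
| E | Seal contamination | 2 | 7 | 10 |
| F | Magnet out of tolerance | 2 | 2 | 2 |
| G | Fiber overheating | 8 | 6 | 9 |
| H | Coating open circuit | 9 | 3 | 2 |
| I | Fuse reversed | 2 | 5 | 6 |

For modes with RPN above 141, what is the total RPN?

RPN = Severity × Occurrence × Detection:
  A: 8 × 9 × 7 = 504
  B: 5 × 5 × 7 = 175
  C: 3 × 7 × 7 = 147
  D: 10 × 3 × 10 = 300
  E: 2 × 7 × 10 = 140
  F: 2 × 2 × 2 = 8
  G: 8 × 6 × 9 = 432
  H: 9 × 3 × 2 = 54
  I: 2 × 5 × 6 = 60
RPN > 141: A (504), B (175), C (147), D (300), G (432).
Sum: 504 + 175 + 147 + 300 + 432 = 1558.

1558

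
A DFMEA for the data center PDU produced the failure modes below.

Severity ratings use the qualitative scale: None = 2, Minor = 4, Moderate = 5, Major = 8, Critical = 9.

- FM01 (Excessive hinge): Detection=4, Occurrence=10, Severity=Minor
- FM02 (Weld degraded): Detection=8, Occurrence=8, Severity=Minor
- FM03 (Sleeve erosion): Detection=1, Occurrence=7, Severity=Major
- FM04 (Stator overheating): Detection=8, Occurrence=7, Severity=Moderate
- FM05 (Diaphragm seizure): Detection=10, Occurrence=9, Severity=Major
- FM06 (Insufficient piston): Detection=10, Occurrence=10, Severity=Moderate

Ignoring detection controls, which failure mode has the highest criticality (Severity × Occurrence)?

Criticality = Severity × Occurrence:
  FM01: 4 × 10 = 40
  FM02: 4 × 8 = 32
  FM03: 8 × 7 = 56
  FM04: 5 × 7 = 35
  FM05: 8 × 9 = 72
  FM06: 5 × 10 = 50
Highest criticality is 72 → FM05.

FM05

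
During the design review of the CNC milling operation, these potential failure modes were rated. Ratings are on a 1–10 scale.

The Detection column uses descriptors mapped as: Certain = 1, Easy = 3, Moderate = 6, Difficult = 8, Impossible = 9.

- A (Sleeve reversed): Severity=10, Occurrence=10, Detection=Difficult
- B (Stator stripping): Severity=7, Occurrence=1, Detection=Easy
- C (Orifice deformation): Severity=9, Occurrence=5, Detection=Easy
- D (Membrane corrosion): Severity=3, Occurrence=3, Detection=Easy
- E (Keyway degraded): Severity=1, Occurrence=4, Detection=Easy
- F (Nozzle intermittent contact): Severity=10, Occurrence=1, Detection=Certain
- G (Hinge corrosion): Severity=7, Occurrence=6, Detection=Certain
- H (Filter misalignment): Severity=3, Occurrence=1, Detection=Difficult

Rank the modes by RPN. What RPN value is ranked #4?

RPN = Severity × Occurrence × Detection:
  A: 10 × 10 × 8 = 800
  B: 7 × 1 × 3 = 21
  C: 9 × 5 × 3 = 135
  D: 3 × 3 × 3 = 27
  E: 1 × 4 × 3 = 12
  F: 10 × 1 × 1 = 10
  G: 7 × 6 × 1 = 42
  H: 3 × 1 × 8 = 24
Sorted descending: 800, 135, 42, 27, 24, 21, 12, 10.
The fourth-highest RPN is 27 (D).

27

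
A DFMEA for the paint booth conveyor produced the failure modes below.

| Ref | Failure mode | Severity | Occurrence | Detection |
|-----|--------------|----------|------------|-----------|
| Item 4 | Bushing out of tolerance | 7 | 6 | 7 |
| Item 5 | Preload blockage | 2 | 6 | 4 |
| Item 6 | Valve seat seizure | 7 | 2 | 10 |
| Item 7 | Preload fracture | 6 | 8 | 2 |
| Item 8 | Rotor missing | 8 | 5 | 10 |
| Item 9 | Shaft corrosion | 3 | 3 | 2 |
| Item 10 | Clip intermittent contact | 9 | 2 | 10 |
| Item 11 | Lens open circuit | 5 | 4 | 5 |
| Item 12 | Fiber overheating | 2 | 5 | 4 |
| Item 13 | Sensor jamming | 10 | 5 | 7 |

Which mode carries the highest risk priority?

Item 8

RPN = Severity × Occurrence × Detection:
  Item 4: 7 × 6 × 7 = 294
  Item 5: 2 × 6 × 4 = 48
  Item 6: 7 × 2 × 10 = 140
  Item 7: 6 × 8 × 2 = 96
  Item 8: 8 × 5 × 10 = 400
  Item 9: 3 × 3 × 2 = 18
  Item 10: 9 × 2 × 10 = 180
  Item 11: 5 × 4 × 5 = 100
  Item 12: 2 × 5 × 4 = 40
  Item 13: 10 × 5 × 7 = 350
Highest RPN is 400 → Item 8.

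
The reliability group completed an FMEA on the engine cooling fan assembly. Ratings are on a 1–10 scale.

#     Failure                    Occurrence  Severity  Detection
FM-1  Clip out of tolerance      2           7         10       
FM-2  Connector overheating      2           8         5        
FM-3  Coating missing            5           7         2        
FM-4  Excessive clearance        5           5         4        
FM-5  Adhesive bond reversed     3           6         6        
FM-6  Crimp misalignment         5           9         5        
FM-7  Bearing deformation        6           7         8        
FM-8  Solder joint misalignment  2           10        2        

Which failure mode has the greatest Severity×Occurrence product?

Criticality = Severity × Occurrence:
  FM-1: 7 × 2 = 14
  FM-2: 8 × 2 = 16
  FM-3: 7 × 5 = 35
  FM-4: 5 × 5 = 25
  FM-5: 6 × 3 = 18
  FM-6: 9 × 5 = 45
  FM-7: 7 × 6 = 42
  FM-8: 10 × 2 = 20
Highest criticality is 45 → FM-6.

FM-6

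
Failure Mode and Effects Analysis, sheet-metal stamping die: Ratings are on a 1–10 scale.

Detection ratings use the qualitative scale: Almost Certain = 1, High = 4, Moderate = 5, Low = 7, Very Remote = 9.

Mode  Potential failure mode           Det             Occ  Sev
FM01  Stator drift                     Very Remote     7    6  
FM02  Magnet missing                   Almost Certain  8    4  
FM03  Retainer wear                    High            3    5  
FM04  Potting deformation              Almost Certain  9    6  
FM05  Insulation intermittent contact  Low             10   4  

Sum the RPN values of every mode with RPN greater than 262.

658

RPN = Severity × Occurrence × Detection:
  FM01: 6 × 7 × 9 = 378
  FM02: 4 × 8 × 1 = 32
  FM03: 5 × 3 × 4 = 60
  FM04: 6 × 9 × 1 = 54
  FM05: 4 × 10 × 7 = 280
RPN > 262: FM01 (378), FM05 (280).
Sum: 378 + 280 = 658.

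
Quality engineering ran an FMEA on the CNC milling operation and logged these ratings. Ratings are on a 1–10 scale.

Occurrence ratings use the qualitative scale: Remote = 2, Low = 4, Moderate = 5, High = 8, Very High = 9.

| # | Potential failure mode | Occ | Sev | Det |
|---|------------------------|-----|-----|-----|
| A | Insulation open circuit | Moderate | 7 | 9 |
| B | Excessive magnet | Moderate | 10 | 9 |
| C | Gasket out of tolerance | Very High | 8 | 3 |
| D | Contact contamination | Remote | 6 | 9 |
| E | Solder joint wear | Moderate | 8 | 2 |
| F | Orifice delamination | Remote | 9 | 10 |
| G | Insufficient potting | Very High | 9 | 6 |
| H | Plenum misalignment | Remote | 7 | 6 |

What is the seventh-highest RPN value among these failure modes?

RPN = Severity × Occurrence × Detection:
  A: 7 × 5 × 9 = 315
  B: 10 × 5 × 9 = 450
  C: 8 × 9 × 3 = 216
  D: 6 × 2 × 9 = 108
  E: 8 × 5 × 2 = 80
  F: 9 × 2 × 10 = 180
  G: 9 × 9 × 6 = 486
  H: 7 × 2 × 6 = 84
Sorted descending: 486, 450, 315, 216, 180, 108, 84, 80.
The seventh-highest RPN is 84 (H).

84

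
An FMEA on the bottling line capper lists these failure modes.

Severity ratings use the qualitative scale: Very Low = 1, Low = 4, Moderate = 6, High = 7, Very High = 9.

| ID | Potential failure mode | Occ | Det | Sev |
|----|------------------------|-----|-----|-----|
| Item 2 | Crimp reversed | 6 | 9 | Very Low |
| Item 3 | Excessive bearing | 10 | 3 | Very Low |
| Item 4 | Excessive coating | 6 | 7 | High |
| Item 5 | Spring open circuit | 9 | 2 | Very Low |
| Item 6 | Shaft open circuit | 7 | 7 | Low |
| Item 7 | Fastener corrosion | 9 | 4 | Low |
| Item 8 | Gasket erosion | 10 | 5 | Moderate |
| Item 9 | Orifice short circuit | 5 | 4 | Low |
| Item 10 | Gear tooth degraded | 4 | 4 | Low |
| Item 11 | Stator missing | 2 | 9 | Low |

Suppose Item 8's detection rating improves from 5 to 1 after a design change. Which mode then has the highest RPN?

Item 4

RPN = Severity × Occurrence × Detection:
  Item 2: 1 × 6 × 9 = 54
  Item 3: 1 × 10 × 3 = 30
  Item 4: 7 × 6 × 7 = 294
  Item 5: 1 × 9 × 2 = 18
  Item 6: 4 × 7 × 7 = 196
  Item 7: 4 × 9 × 4 = 144
  Item 8: 6 × 10 × 5 = 300
  Item 9: 4 × 5 × 4 = 80
  Item 10: 4 × 4 × 4 = 64
  Item 11: 4 × 2 × 9 = 72
After action: Item 8 → 6 × 10 × 1 = 60.
Revised RPNs: Item 4=294, Item 6=196, Item 7=144, Item 9=80, Item 11=72, Item 10=64, Item 8=60, Item 2=54, Item 3=30, Item 5=18.
Highest is now Item 4 (294).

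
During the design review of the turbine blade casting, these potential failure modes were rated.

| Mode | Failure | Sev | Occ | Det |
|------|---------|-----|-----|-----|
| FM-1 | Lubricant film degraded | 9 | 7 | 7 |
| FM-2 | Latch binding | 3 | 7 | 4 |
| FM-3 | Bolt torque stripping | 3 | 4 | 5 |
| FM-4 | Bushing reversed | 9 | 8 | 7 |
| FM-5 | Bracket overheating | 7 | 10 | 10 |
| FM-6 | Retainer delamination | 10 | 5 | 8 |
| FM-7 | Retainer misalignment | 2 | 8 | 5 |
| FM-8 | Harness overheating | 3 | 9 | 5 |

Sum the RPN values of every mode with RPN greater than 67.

2344

RPN = Severity × Occurrence × Detection:
  FM-1: 9 × 7 × 7 = 441
  FM-2: 3 × 7 × 4 = 84
  FM-3: 3 × 4 × 5 = 60
  FM-4: 9 × 8 × 7 = 504
  FM-5: 7 × 10 × 10 = 700
  FM-6: 10 × 5 × 8 = 400
  FM-7: 2 × 8 × 5 = 80
  FM-8: 3 × 9 × 5 = 135
RPN > 67: FM-1 (441), FM-2 (84), FM-4 (504), FM-5 (700), FM-6 (400), FM-7 (80), FM-8 (135).
Sum: 441 + 84 + 504 + 700 + 400 + 80 + 135 = 2344.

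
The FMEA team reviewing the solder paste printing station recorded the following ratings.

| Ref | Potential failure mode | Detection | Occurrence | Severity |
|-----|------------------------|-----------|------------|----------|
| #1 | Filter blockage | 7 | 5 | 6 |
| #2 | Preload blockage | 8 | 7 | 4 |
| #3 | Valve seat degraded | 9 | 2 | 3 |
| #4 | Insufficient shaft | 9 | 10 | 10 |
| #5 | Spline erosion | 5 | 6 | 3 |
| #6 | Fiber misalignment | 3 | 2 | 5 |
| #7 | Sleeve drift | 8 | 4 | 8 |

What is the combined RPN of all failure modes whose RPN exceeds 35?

1734

RPN = Severity × Occurrence × Detection:
  #1: 6 × 5 × 7 = 210
  #2: 4 × 7 × 8 = 224
  #3: 3 × 2 × 9 = 54
  #4: 10 × 10 × 9 = 900
  #5: 3 × 6 × 5 = 90
  #6: 5 × 2 × 3 = 30
  #7: 8 × 4 × 8 = 256
RPN > 35: #1 (210), #2 (224), #3 (54), #4 (900), #5 (90), #7 (256).
Sum: 210 + 224 + 54 + 900 + 90 + 256 = 1734.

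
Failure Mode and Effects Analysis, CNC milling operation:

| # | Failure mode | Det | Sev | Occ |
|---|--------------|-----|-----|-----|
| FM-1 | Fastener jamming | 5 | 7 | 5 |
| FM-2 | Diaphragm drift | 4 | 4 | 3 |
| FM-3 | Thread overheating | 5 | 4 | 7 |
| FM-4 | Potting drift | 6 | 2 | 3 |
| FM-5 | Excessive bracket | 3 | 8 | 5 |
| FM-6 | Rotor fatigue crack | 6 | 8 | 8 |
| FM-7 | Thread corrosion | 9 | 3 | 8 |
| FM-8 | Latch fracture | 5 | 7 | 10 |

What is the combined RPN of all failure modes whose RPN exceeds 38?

RPN = Severity × Occurrence × Detection:
  FM-1: 7 × 5 × 5 = 175
  FM-2: 4 × 3 × 4 = 48
  FM-3: 4 × 7 × 5 = 140
  FM-4: 2 × 3 × 6 = 36
  FM-5: 8 × 5 × 3 = 120
  FM-6: 8 × 8 × 6 = 384
  FM-7: 3 × 8 × 9 = 216
  FM-8: 7 × 10 × 5 = 350
RPN > 38: FM-1 (175), FM-2 (48), FM-3 (140), FM-5 (120), FM-6 (384), FM-7 (216), FM-8 (350).
Sum: 175 + 48 + 140 + 120 + 384 + 216 + 350 = 1433.

1433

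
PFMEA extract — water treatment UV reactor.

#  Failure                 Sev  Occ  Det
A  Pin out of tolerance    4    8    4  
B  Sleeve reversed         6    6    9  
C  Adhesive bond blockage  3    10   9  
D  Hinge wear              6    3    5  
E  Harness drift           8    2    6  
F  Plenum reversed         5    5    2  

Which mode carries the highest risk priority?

RPN = Severity × Occurrence × Detection:
  A: 4 × 8 × 4 = 128
  B: 6 × 6 × 9 = 324
  C: 3 × 10 × 9 = 270
  D: 6 × 3 × 5 = 90
  E: 8 × 2 × 6 = 96
  F: 5 × 5 × 2 = 50
Highest RPN is 324 → B.

B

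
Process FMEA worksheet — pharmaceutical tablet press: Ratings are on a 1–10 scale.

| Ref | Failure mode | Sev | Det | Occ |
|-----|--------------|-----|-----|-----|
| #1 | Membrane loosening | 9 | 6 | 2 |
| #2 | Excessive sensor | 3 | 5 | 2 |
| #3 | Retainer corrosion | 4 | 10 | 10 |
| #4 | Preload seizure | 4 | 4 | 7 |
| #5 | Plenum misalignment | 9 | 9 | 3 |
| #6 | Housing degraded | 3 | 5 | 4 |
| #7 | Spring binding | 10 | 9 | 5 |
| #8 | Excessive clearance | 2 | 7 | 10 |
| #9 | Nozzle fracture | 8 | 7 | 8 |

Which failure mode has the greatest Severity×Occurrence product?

Criticality = Severity × Occurrence:
  #1: 9 × 2 = 18
  #2: 3 × 2 = 6
  #3: 4 × 10 = 40
  #4: 4 × 7 = 28
  #5: 9 × 3 = 27
  #6: 3 × 4 = 12
  #7: 10 × 5 = 50
  #8: 2 × 10 = 20
  #9: 8 × 8 = 64
Highest criticality is 64 → #9.

#9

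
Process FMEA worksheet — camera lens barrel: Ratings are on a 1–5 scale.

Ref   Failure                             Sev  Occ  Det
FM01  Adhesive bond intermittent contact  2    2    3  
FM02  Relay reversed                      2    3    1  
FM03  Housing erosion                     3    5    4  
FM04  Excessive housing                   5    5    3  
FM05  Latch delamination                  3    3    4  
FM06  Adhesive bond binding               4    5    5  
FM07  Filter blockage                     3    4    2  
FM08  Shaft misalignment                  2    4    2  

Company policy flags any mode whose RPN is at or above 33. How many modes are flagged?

RPN = Severity × Occurrence × Detection:
  FM01: 2 × 2 × 3 = 12
  FM02: 2 × 3 × 1 = 6
  FM03: 3 × 5 × 4 = 60
  FM04: 5 × 5 × 3 = 75
  FM05: 3 × 3 × 4 = 36
  FM06: 4 × 5 × 5 = 100
  FM07: 3 × 4 × 2 = 24
  FM08: 2 × 4 × 2 = 16
Modes with RPN ≥ 33: FM03 (60), FM04 (75), FM05 (36), FM06 (100) → 4.

4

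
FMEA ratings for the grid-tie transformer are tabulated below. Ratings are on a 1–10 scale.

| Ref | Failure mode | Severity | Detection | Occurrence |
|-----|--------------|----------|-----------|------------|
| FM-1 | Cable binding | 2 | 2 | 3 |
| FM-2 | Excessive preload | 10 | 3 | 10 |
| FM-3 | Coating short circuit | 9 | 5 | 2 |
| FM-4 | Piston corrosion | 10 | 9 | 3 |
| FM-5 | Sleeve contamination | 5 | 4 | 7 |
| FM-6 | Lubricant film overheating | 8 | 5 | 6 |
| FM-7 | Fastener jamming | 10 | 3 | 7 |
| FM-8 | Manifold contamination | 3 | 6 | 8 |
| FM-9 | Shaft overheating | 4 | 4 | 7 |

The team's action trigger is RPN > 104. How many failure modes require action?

7

RPN = Severity × Occurrence × Detection:
  FM-1: 2 × 3 × 2 = 12
  FM-2: 10 × 10 × 3 = 300
  FM-3: 9 × 2 × 5 = 90
  FM-4: 10 × 3 × 9 = 270
  FM-5: 5 × 7 × 4 = 140
  FM-6: 8 × 6 × 5 = 240
  FM-7: 10 × 7 × 3 = 210
  FM-8: 3 × 8 × 6 = 144
  FM-9: 4 × 7 × 4 = 112
Modes with RPN > 104: FM-2 (300), FM-4 (270), FM-5 (140), FM-6 (240), FM-7 (210), FM-8 (144), FM-9 (112) → 7.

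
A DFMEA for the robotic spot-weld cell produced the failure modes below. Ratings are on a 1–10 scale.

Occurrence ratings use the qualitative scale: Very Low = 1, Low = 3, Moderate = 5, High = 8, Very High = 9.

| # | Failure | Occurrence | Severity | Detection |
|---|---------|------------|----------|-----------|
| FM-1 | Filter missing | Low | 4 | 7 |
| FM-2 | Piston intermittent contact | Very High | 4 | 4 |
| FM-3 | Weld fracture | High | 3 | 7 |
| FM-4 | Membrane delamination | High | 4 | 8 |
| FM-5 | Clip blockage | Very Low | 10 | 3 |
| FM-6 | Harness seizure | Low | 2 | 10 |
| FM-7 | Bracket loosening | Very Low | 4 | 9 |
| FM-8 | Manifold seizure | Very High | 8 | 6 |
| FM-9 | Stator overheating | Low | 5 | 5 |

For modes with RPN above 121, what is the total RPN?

RPN = Severity × Occurrence × Detection:
  FM-1: 4 × 3 × 7 = 84
  FM-2: 4 × 9 × 4 = 144
  FM-3: 3 × 8 × 7 = 168
  FM-4: 4 × 8 × 8 = 256
  FM-5: 10 × 1 × 3 = 30
  FM-6: 2 × 3 × 10 = 60
  FM-7: 4 × 1 × 9 = 36
  FM-8: 8 × 9 × 6 = 432
  FM-9: 5 × 3 × 5 = 75
RPN > 121: FM-2 (144), FM-3 (168), FM-4 (256), FM-8 (432).
Sum: 144 + 168 + 256 + 432 = 1000.

1000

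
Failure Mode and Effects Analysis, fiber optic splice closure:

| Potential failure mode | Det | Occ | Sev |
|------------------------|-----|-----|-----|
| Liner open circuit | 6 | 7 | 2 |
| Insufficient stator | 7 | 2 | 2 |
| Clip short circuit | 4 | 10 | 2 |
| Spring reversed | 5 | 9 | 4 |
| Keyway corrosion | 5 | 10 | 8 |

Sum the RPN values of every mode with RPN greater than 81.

664

RPN = Severity × Occurrence × Detection:
  Liner open circuit: 2 × 7 × 6 = 84
  Insufficient stator: 2 × 2 × 7 = 28
  Clip short circuit: 2 × 10 × 4 = 80
  Spring reversed: 4 × 9 × 5 = 180
  Keyway corrosion: 8 × 10 × 5 = 400
RPN > 81: Liner open circuit (84), Spring reversed (180), Keyway corrosion (400).
Sum: 84 + 180 + 400 = 664.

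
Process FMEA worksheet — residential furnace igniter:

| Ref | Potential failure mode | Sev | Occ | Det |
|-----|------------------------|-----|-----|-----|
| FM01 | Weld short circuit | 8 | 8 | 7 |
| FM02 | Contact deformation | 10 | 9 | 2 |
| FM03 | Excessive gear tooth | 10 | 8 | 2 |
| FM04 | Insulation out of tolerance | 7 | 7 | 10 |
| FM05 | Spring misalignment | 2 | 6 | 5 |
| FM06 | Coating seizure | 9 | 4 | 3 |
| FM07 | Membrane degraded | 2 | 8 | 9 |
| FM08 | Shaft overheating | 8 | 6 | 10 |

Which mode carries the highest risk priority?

FM04

RPN = Severity × Occurrence × Detection:
  FM01: 8 × 8 × 7 = 448
  FM02: 10 × 9 × 2 = 180
  FM03: 10 × 8 × 2 = 160
  FM04: 7 × 7 × 10 = 490
  FM05: 2 × 6 × 5 = 60
  FM06: 9 × 4 × 3 = 108
  FM07: 2 × 8 × 9 = 144
  FM08: 8 × 6 × 10 = 480
Highest RPN is 490 → FM04.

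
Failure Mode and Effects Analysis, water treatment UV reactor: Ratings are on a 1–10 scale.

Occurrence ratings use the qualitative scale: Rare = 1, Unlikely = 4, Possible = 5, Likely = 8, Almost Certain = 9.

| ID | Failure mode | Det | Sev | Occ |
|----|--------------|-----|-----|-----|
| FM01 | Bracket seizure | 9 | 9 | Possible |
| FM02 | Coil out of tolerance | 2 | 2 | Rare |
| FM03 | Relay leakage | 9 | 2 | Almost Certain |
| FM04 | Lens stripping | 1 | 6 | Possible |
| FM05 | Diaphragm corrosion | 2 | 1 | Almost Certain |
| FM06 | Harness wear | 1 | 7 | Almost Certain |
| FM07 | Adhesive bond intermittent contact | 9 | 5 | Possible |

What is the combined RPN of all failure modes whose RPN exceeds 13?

903

RPN = Severity × Occurrence × Detection:
  FM01: 9 × 5 × 9 = 405
  FM02: 2 × 1 × 2 = 4
  FM03: 2 × 9 × 9 = 162
  FM04: 6 × 5 × 1 = 30
  FM05: 1 × 9 × 2 = 18
  FM06: 7 × 9 × 1 = 63
  FM07: 5 × 5 × 9 = 225
RPN > 13: FM01 (405), FM03 (162), FM04 (30), FM05 (18), FM06 (63), FM07 (225).
Sum: 405 + 162 + 30 + 18 + 63 + 225 = 903.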